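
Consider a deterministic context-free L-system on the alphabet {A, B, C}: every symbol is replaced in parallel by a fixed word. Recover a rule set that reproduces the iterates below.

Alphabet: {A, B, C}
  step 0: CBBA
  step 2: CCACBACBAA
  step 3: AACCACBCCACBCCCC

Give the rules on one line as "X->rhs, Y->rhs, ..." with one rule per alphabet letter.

  step 2 ⇒ step 3: CCACBACBAA ⇒ A·A·CC·A·CB·CC·A·CB·CC·CC
    A ↦ CC
    B ↦ CB
    C ↦ A

A->CC, B->CB, C->A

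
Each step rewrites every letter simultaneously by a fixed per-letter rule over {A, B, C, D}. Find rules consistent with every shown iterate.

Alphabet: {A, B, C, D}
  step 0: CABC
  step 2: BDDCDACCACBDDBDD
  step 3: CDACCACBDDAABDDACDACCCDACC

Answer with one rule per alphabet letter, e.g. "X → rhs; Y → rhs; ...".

A->BDD, B->CDA, C->A, D->C

  step 2 ⇒ step 3: BDDCDACCACBDDBDD ⇒ CDA·C·C·A·C·BDD·A·A·BDD·A·CDA·C·C·CDA·C·C
    A ↦ BDD
    B ↦ CDA
    C ↦ A
    D ↦ C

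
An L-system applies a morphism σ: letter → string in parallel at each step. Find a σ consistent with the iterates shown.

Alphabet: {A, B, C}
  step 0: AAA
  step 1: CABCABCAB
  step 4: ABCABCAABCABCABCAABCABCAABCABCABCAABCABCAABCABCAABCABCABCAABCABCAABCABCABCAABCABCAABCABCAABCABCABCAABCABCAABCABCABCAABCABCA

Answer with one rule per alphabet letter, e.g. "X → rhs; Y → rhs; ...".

  step 0 ⇒ step 1: AAA ⇒ CAB·CAB·CAB
    A ↦ CAB
    B ↦ CA  (constrained at step 1)
    C ↦ AB  (constrained at step 1)

A->CAB, B->CA, C->AB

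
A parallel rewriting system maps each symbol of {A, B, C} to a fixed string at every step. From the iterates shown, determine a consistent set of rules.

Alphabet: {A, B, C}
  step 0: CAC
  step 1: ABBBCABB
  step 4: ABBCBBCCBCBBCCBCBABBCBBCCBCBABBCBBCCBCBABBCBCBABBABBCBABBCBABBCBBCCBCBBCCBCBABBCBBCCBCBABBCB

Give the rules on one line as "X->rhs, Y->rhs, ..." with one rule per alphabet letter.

A->BC, B->CB, C->ABB

  step 0 ⇒ step 1: CAC ⇒ ABB·BC·ABB
    A ↦ BC
    C ↦ ABB
    B ↦ CB  (constrained at step 1)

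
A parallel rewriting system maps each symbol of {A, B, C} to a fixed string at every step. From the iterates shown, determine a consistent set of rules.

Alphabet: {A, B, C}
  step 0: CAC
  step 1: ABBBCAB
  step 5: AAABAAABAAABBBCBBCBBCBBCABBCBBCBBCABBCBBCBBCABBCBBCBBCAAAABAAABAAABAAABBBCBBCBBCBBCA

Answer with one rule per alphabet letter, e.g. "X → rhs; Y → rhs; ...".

  step 0 ⇒ step 1: CAC ⇒ AB·BBC·AB
    A ↦ BBC
    C ↦ AB
    B ↦ A  (constrained at step 1)

A->BBC, B->A, C->AB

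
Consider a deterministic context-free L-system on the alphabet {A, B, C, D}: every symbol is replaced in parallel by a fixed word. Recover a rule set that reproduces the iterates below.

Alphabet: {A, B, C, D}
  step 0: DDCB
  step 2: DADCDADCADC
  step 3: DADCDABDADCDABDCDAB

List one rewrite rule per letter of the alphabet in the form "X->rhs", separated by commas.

A->DC, B->A, C->B, D->DA

  step 2 ⇒ step 3: DADCDADCADC ⇒ DA·DC·DA·B·DA·DC·DA·B·DC·DA·B
    A ↦ DC
    C ↦ B
    D ↦ DA
    B ↦ A  (constrained at step 0)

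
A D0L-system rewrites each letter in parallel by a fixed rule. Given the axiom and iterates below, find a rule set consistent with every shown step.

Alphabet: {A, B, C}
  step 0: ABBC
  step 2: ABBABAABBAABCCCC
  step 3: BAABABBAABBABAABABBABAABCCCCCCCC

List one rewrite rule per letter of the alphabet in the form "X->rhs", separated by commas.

  step 2 ⇒ step 3: ABBABAABBAABCCCC ⇒ BA·AB·AB·BA·AB·BA·BA·AB·AB·BA·BA·AB·CC·CC·CC·CC
    A ↦ BA
    B ↦ AB
    C ↦ CC

A->BA, B->AB, C->CC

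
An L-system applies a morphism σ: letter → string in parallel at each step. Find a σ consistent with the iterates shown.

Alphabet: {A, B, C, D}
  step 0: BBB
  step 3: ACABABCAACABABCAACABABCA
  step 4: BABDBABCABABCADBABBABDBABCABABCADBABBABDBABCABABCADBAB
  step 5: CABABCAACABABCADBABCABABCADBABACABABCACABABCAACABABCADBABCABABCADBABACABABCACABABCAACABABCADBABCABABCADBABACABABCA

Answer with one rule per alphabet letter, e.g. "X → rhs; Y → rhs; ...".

A->BAB, B->CA, C->D, D->A

  step 4 ⇒ step 5: BABDBABCABABCADBABBABDBABCABABCADBABBABDBABCABABCADBAB ⇒ CA·BAB·CA·A·CA·BAB·CA·D·BAB·CA·BAB·CA·D·BAB·A·CA·BAB·CA·CA·BAB·CA·A·CA·BAB·CA·D·BAB·CA·BAB·CA·D·BAB·A·CA·BAB·CA·CA·BAB·CA·A·CA·BAB·CA·D·BAB·CA·BAB·CA·D·BAB·A·CA·BAB·CA
    A ↦ BAB
    B ↦ CA
    C ↦ D
    D ↦ A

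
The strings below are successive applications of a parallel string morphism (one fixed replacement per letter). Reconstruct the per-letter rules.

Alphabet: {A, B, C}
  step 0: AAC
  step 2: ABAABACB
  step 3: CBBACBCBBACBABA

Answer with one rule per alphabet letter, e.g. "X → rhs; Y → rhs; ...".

A->CB, B->BA, C->A

  step 2 ⇒ step 3: ABAABACB ⇒ CB·BA·CB·CB·BA·CB·A·BA
    A ↦ CB
    B ↦ BA
    C ↦ A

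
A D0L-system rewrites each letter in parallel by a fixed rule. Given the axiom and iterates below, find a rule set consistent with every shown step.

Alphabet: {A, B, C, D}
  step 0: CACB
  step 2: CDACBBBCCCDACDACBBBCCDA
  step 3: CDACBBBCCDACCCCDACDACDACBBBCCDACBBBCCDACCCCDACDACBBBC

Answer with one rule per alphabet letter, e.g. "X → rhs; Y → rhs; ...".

  step 2 ⇒ step 3: CDACBBBCCCDACDACBBBCCDA ⇒ CDA·CBB·BC·CDA·C·C·C·CDA·CDA·CDA·CBB·BC·CDA·CBB·BC·CDA·C·C·C·CDA·CDA·CBB·BC
    A ↦ BC
    B ↦ C
    C ↦ CDA
    D ↦ CBB

A->BC, B->C, C->CDA, D->CBB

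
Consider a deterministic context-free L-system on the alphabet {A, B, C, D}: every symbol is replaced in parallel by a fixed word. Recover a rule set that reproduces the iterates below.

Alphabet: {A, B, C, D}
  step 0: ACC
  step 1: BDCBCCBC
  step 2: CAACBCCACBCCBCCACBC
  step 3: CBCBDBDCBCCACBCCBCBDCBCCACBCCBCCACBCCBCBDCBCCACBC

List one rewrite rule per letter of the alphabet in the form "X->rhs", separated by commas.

  step 2 ⇒ step 3: CAACBCCACBCCBCCACBC ⇒ CBC·BD·BD·CBC·CA·CBC·CBC·BD·CBC·CA·CBC·CBC·CA·CBC·CBC·BD·CBC·CA·CBC
    A ↦ BD
    B ↦ CA
    C ↦ CBC
  step 1 ⇒ step 2: BDCBCCBC ⇒ CA·A·CBC·CA·CBC·CBC·CA·CBC
    D ↦ A

A->BD, B->CA, C->CBC, D->A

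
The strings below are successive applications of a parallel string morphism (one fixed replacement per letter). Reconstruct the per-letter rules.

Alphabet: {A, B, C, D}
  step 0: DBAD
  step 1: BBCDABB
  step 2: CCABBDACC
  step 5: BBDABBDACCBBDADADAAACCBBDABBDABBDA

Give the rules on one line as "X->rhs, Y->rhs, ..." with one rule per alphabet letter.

  step 1 ⇒ step 2: BBCDABB ⇒ C·C·A·BB·DA·C·C
    A ↦ DA
    B ↦ C
    C ↦ A
    D ↦ BB

A->DA, B->C, C->A, D->BB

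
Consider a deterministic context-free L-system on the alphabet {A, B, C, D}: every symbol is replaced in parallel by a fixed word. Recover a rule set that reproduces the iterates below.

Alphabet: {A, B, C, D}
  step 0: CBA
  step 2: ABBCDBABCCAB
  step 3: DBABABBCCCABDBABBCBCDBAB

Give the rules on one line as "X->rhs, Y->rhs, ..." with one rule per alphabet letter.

  step 2 ⇒ step 3: ABBCDBABCCAB ⇒ DB·AB·AB·BC·CC·AB·DB·AB·BC·BC·DB·AB
    A ↦ DB
    B ↦ AB
    C ↦ BC
    D ↦ CC

A->DB, B->AB, C->BC, D->CC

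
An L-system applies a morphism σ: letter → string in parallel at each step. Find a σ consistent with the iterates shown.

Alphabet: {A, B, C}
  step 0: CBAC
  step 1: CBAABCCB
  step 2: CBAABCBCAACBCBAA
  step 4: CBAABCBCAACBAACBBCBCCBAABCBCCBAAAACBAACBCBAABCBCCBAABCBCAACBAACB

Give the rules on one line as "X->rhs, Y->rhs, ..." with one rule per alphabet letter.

A->BC, B->AA, C->CB

  step 1 ⇒ step 2: CBAABCCB ⇒ CB·AA·BC·BC·AA·CB·CB·AA
    A ↦ BC
    B ↦ AA
    C ↦ CB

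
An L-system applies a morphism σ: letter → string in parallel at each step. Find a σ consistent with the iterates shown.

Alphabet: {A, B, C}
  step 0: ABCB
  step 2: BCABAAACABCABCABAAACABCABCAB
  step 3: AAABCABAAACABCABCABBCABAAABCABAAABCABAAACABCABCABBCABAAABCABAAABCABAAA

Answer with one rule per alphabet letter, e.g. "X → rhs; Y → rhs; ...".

  step 2 ⇒ step 3: BCABAAACABCABCABAAACABCABCAB ⇒ AAA·B·CAB·AAA·CAB·CAB·CAB·B·CAB·AAA·B·CAB·AAA·B·CAB·AAA·CAB·CAB·CAB·B·CAB·AAA·B·CAB·AAA·B·CAB·AAA
    A ↦ CAB
    B ↦ AAA
    C ↦ B

A->CAB, B->AAA, C->B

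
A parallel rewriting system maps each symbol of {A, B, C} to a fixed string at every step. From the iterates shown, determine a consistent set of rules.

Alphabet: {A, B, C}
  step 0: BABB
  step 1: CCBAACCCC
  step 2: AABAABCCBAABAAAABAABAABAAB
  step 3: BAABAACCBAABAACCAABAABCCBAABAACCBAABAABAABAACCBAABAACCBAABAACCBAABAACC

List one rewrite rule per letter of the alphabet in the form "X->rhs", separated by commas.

A->BAA, B->CC, C->AAB

  step 2 ⇒ step 3: AABAABCCBAABAAAABAABAABAAB ⇒ BAA·BAA·CC·BAA·BAA·CC·AAB·AAB·CC·BAA·BAA·CC·BAA·BAA·BAA·BAA·CC·BAA·BAA·CC·BAA·BAA·CC·BAA·BAA·CC
    A ↦ BAA
    B ↦ CC
    C ↦ AAB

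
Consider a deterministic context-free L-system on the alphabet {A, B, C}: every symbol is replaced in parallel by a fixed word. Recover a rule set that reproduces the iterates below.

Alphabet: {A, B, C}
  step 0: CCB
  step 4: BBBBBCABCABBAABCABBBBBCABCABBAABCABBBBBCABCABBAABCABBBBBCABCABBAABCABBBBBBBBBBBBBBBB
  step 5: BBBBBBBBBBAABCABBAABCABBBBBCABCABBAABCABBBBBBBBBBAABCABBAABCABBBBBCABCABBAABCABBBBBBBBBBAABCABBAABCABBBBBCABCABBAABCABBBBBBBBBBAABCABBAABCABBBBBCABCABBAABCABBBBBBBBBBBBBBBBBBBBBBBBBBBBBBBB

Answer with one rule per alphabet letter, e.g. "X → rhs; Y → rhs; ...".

A->BCA, B->BB, C->AA

  step 4 ⇒ step 5: BBBBBCABCABBAABCABBBBBCABCABBAABCABBBBBCABCABBAABCABBBBBCABCABBAABCABBBBBBBBBBBBBBBB ⇒ BB·BB·BB·BB·BB·AA·BCA·BB·AA·BCA·BB·BB·BCA·BCA·BB·AA·BCA·BB·BB·BB·BB·BB·AA·BCA·BB·AA·BCA·BB·BB·BCA·BCA·BB·AA·BCA·BB·BB·BB·BB·BB·AA·BCA·BB·AA·BCA·BB·BB·BCA·BCA·BB·AA·BCA·BB·BB·BB·BB·BB·AA·BCA·BB·AA·BCA·BB·BB·BCA·BCA·BB·AA·BCA·BB·BB·BB·BB·BB·BB·BB·BB·BB·BB·BB·BB·BB·BB·BB·BB
    A ↦ BCA
    B ↦ BB
    C ↦ AA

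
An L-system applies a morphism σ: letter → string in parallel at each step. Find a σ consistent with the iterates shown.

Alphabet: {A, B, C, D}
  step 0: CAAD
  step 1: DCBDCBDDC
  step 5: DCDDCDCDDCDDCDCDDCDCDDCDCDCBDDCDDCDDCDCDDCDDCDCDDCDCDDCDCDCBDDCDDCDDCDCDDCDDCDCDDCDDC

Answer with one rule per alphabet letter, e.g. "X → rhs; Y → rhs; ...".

  step 0 ⇒ step 1: CAAD ⇒ D·CBD·CBD·DC
    A ↦ CBD
    C ↦ D
    D ↦ DC
    B ↦ DCA  (constrained at step 1)

A->CBD, B->DCA, C->D, D->DC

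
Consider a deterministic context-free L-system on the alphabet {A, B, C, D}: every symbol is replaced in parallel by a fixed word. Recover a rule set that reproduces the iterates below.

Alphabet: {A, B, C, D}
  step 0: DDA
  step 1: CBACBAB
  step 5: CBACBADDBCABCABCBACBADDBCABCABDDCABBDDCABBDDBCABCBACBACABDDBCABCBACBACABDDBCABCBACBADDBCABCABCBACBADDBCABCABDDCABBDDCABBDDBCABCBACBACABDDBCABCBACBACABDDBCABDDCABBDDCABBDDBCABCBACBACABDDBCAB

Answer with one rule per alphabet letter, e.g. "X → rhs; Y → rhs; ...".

A->B, B->CAB, C->DD, D->CBA

  step 0 ⇒ step 1: DDA ⇒ CBA·CBA·B
    A ↦ B
    D ↦ CBA
    B ↦ CAB  (constrained at step 1)
    C ↦ DD  (constrained at step 1)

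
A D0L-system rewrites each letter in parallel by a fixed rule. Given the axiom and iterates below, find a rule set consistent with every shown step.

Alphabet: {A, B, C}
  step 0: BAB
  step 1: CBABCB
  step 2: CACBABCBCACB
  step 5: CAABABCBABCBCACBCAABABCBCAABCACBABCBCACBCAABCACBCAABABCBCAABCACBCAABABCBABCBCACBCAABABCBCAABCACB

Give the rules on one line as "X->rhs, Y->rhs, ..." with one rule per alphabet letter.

A->AB, B->CB, C->CA

  step 1 ⇒ step 2: CBABCB ⇒ CA·CB·AB·CB·CA·CB
    A ↦ AB
    B ↦ CB
    C ↦ CA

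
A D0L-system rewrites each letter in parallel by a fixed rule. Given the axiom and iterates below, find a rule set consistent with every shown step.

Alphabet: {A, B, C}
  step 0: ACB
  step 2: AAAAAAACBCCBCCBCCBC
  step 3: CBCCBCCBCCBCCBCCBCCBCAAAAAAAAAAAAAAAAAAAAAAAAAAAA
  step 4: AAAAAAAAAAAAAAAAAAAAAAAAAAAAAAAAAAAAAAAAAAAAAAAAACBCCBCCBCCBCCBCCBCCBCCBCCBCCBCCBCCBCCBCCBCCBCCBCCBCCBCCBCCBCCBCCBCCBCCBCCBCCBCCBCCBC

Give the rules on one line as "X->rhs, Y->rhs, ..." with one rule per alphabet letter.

A->CBC, B->A, C->AAA

  step 3 ⇒ step 4: CBCCBCCBCCBCCBCCBCCBCAAAAAAAAAAAAAAAAAAAAAAAAAAAA ⇒ AAA·A·AAA·AAA·A·AAA·AAA·A·AAA·AAA·A·AAA·AAA·A·AAA·AAA·A·AAA·AAA·A·AAA·CBC·CBC·CBC·CBC·CBC·CBC·CBC·CBC·CBC·CBC·CBC·CBC·CBC·CBC·CBC·CBC·CBC·CBC·CBC·CBC·CBC·CBC·CBC·CBC·CBC·CBC·CBC·CBC
    A ↦ CBC
    B ↦ A
    C ↦ AAA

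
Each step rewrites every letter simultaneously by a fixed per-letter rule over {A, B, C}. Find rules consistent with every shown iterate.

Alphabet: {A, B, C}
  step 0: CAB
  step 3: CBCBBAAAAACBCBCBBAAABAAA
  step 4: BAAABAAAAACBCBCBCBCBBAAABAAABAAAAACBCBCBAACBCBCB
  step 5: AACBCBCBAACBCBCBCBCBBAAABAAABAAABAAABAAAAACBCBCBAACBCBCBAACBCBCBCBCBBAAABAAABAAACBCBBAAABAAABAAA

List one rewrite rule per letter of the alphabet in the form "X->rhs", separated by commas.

  step 4 ⇒ step 5: BAAABAAAAACBCBCBCBCBBAAABAAABAAAAACBCBCBAACBCBCB ⇒ AA·CB·CB·CB·AA·CB·CB·CB·CB·CB·BA·AA·BA·AA·BA·AA·BA·AA·BA·AA·AA·CB·CB·CB·AA·CB·CB·CB·AA·CB·CB·CB·CB·CB·BA·AA·BA·AA·BA·AA·CB·CB·BA·AA·BA·AA·BA·AA
    A ↦ CB
    B ↦ AA
    C ↦ BA

A->CB, B->AA, C->BA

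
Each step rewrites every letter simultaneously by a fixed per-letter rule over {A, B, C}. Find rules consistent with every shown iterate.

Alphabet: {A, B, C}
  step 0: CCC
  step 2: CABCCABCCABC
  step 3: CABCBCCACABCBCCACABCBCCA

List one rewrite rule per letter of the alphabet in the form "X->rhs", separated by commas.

  step 2 ⇒ step 3: CABCCABCCABC ⇒ CA·BC·BC·CA·CA·BC·BC·CA·CA·BC·BC·CA
    A ↦ BC
    B ↦ BC
    C ↦ CA

A->BC, B->BC, C->CA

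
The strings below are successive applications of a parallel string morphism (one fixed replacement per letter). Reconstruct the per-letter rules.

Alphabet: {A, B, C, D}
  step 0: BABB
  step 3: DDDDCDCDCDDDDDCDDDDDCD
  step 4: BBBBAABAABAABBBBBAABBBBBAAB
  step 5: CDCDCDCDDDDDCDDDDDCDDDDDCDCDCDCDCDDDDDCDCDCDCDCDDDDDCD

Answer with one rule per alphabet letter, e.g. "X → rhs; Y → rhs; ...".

  step 4 ⇒ step 5: BBBBAABAABAABBBBBAABBBBBAAB ⇒ CD·CD·CD·CD·DD·DD·CD·DD·DD·CD·DD·DD·CD·CD·CD·CD·CD·DD·DD·CD·CD·CD·CD·CD·DD·DD·CD
    A ↦ DD
    B ↦ CD
  step 3 ⇒ step 4: DDDDCDCDCDDDDDCDDDDDCD ⇒ B·B·B·B·AA·B·AA·B·AA·B·B·B·B·B·AA·B·B·B·B·B·AA·B
    C ↦ AA
  step 3 ⇒ step 4: DDDDCDCDCDDDDDCDDDDDCD ⇒ B·B·B·B·AA·B·AA·B·AA·B·B·B·B·B·AA·B·B·B·B·B·AA·B
    D ↦ B

A->DD, B->CD, C->AA, D->B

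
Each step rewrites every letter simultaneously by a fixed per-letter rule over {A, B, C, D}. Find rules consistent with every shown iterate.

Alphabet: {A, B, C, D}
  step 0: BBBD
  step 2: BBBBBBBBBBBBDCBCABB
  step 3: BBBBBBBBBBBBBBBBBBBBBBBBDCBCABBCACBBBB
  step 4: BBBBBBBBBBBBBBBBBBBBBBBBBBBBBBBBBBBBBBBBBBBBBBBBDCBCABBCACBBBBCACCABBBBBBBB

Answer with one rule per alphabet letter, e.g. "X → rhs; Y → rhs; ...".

  step 3 ⇒ step 4: BBBBBBBBBBBBBBBBBBBBBBBBDCBCABBCACBBBB ⇒ BB·BB·BB·BB·BB·BB·BB·BB·BB·BB·BB·BB·BB·BB·BB·BB·BB·BB·BB·BB·BB·BB·BB·BB·DCB·CA·BB·CA·C·BB·BB·CA·C·CA·BB·BB·BB·BB
    A ↦ C
    B ↦ BB
    C ↦ CA
    D ↦ DCB

A->C, B->BB, C->CA, D->DCB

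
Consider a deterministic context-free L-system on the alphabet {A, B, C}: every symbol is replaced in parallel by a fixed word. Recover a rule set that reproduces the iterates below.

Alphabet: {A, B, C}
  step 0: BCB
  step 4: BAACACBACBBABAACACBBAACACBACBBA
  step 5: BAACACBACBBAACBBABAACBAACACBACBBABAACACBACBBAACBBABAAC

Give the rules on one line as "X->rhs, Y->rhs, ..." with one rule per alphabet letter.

  step 4 ⇒ step 5: BAACACBACBBABAACACBBAACACBACBBA ⇒ BA·AC·AC·B·AC·B·BA·AC·B·BA·BA·AC·BA·AC·AC·B·AC·B·BA·BA·AC·AC·B·AC·B·BA·AC·B·BA·BA·AC
    A ↦ AC
    B ↦ BA
    C ↦ B

A->AC, B->BA, C->B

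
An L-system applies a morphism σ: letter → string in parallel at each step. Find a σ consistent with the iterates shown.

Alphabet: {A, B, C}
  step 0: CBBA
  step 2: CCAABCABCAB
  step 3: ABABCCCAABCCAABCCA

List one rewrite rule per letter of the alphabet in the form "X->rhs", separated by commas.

  step 2 ⇒ step 3: CCAABCABCAB ⇒ AB·AB·C·C·CA·AB·C·CA·AB·C·CA
    A ↦ C
    B ↦ CA
    C ↦ AB

A->C, B->CA, C->AB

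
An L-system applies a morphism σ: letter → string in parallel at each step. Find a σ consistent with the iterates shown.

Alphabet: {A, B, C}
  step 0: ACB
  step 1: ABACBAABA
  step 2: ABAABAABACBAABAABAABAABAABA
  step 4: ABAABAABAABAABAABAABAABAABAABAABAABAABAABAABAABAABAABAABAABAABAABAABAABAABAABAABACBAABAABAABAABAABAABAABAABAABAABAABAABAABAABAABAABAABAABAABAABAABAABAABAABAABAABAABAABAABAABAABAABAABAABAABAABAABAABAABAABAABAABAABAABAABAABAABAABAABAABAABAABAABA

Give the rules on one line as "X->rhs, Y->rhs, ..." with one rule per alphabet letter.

A->ABA, B->ABA, C->CBA

  step 1 ⇒ step 2: ABACBAABA ⇒ ABA·ABA·ABA·CBA·ABA·ABA·ABA·ABA·ABA
    A ↦ ABA
    B ↦ ABA
    C ↦ CBA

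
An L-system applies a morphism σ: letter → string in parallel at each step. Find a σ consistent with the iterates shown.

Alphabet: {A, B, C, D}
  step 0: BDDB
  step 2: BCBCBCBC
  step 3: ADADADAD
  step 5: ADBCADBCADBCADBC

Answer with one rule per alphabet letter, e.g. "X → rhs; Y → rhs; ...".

  step 2 ⇒ step 3: BCBCBCBC ⇒ A·D·A·D·A·D·A·D
    B ↦ A
    C ↦ D
    A ↦ BC  (constrained at step 3)
    D ↦ A  (constrained at step 0)

A->BC, B->A, C->D, D->A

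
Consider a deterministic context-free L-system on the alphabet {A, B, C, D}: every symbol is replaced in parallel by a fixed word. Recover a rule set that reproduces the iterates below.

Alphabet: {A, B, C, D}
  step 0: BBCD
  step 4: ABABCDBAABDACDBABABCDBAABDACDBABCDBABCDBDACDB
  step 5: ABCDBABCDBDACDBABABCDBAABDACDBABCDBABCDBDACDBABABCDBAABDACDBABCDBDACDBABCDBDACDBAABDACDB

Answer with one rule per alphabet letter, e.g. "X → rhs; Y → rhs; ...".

A->AB, B->CDB, C->D, D->A

  step 4 ⇒ step 5: ABABCDBAABDACDBABABCDBAABDACDBABCDBABCDBDACDB ⇒ AB·CDB·AB·CDB·D·A·CDB·AB·AB·CDB·A·AB·D·A·CDB·AB·CDB·AB·CDB·D·A·CDB·AB·AB·CDB·A·AB·D·A·CDB·AB·CDB·D·A·CDB·AB·CDB·D·A·CDB·A·AB·D·A·CDB
    A ↦ AB
    B ↦ CDB
    C ↦ D
    D ↦ A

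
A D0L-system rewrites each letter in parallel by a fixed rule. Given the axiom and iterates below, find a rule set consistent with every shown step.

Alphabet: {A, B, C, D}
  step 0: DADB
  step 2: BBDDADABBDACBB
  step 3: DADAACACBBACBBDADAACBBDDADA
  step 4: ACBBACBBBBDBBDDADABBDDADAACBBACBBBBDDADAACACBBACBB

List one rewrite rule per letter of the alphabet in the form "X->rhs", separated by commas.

A->BB, B->DA, C->D, D->AC

  step 3 ⇒ step 4: DADAACACBBACBBDADAACBBDDADA ⇒ AC·BB·AC·BB·BB·D·BB·D·DA·DA·BB·D·DA·DA·AC·BB·AC·BB·BB·D·DA·DA·AC·AC·BB·AC·BB
    A ↦ BB
    B ↦ DA
    C ↦ D
    D ↦ AC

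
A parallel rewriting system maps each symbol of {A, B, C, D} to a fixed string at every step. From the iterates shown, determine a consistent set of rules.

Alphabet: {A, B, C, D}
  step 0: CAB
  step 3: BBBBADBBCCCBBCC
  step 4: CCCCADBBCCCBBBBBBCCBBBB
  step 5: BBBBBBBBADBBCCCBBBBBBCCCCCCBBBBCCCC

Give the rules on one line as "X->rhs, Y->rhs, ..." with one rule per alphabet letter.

  step 4 ⇒ step 5: CCCCADBBCCCBBBBBBCCBBBB ⇒ BB·BB·BB·BB·AD·BBC·C·C·BB·BB·BB·C·C·C·C·C·C·BB·BB·C·C·C·C
    A ↦ AD
    B ↦ C
    C ↦ BB
    D ↦ BBC

A->AD, B->C, C->BB, D->BBC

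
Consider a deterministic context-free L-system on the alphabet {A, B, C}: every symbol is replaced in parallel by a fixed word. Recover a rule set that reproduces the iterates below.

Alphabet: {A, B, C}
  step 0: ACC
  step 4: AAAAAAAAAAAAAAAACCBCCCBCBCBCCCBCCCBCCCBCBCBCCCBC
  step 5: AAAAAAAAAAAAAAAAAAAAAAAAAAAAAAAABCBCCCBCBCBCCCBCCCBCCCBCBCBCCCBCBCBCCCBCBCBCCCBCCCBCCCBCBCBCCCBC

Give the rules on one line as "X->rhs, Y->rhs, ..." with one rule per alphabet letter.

  step 4 ⇒ step 5: AAAAAAAAAAAAAAAACCBCCCBCBCBCCCBCCCBCCCBCBCBCCCBC ⇒ AA·AA·AA·AA·AA·AA·AA·AA·AA·AA·AA·AA·AA·AA·AA·AA·BC·BC·CC·BC·BC·BC·CC·BC·CC·BC·CC·BC·BC·BC·CC·BC·BC·BC·CC·BC·BC·BC·CC·BC·CC·BC·CC·BC·BC·BC·CC·BC
    A ↦ AA
    B ↦ CC
    C ↦ BC

A->AA, B->CC, C->BC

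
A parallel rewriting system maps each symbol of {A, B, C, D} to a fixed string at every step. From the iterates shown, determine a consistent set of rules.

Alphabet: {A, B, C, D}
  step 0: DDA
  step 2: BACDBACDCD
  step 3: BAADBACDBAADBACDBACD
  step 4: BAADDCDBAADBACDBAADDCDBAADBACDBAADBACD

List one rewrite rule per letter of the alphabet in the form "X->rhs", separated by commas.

  step 3 ⇒ step 4: BAADBACDBAADBACDBACD ⇒ BAA·D·D·CD·BAA·D·BA·CD·BAA·D·D·CD·BAA·D·BA·CD·BAA·D·BA·CD
    A ↦ D
    B ↦ BAA
    C ↦ BA
    D ↦ CD

A->D, B->BAA, C->BA, D->CD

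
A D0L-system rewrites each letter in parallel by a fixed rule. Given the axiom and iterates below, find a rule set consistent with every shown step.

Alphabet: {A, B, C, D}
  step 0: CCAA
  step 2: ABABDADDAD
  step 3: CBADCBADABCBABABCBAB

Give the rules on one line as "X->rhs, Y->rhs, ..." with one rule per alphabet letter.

  step 2 ⇒ step 3: ABABDADDAD ⇒ CB·AD·CB·AD·AB·CB·AB·AB·CB·AB
    A ↦ CB
    B ↦ AD
    D ↦ AB
    C ↦ D  (constrained at step 0)

A->CB, B->AD, C->D, D->AB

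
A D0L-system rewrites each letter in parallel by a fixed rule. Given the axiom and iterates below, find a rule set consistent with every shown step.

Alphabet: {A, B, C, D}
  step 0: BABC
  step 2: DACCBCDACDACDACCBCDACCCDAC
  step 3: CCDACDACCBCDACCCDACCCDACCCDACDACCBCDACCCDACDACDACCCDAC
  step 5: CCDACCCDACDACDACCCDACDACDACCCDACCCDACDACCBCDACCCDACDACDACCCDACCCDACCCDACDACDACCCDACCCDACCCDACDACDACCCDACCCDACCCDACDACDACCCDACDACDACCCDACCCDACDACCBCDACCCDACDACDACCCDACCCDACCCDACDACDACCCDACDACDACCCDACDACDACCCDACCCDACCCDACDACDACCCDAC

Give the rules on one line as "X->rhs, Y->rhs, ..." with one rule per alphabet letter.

A->C, B->CBC, C->DAC, D->C

  step 2 ⇒ step 3: DACCBCDACDACDACCBCDACCCDAC ⇒ C·C·DAC·DAC·CBC·DAC·C·C·DAC·C·C·DAC·C·C·DAC·DAC·CBC·DAC·C·C·DAC·DAC·DAC·C·C·DAC
    A ↦ C
    B ↦ CBC
    C ↦ DAC
    D ↦ C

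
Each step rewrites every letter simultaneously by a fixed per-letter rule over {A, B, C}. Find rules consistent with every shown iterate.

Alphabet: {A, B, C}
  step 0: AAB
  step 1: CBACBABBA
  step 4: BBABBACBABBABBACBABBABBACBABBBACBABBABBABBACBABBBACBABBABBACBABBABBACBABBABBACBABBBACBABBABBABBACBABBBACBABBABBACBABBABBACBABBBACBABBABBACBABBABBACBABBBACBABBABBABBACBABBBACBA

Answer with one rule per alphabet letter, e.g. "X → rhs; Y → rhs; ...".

  step 0 ⇒ step 1: AAB ⇒ CBA·CBA·BBA
    A ↦ CBA
    B ↦ BBA
    C ↦ B  (constrained at step 1)

A->CBA, B->BBA, C->B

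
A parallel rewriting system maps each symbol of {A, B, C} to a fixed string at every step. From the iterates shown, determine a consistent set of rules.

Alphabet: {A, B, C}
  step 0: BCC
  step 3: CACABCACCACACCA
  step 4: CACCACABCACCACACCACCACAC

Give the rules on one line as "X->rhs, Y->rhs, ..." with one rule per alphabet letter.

A->C, B->AB, C->CA

  step 3 ⇒ step 4: CACABCACCACACCA ⇒ CA·C·CA·C·AB·CA·C·CA·CA·C·CA·C·CA·CA·C
    A ↦ C
    B ↦ AB
    C ↦ CA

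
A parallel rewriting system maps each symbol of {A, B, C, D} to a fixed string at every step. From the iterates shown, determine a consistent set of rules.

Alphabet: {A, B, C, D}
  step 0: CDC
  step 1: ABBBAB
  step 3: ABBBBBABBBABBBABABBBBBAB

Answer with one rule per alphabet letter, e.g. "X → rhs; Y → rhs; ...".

A->CD, B->DC, C->AB, D->BB

  step 0 ⇒ step 1: CDC ⇒ AB·BB·AB
    C ↦ AB
    D ↦ BB
    A ↦ CD  (constrained at step 1)
    B ↦ DC  (constrained at step 1)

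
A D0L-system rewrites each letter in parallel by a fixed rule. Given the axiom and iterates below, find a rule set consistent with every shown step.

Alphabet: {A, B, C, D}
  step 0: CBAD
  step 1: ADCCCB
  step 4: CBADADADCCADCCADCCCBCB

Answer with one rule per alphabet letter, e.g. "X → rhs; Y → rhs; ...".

  step 0 ⇒ step 1: CBAD ⇒ AD·CC·C·B
    A ↦ C
    B ↦ CC
    C ↦ AD
    D ↦ B

A->C, B->CC, C->AD, D->B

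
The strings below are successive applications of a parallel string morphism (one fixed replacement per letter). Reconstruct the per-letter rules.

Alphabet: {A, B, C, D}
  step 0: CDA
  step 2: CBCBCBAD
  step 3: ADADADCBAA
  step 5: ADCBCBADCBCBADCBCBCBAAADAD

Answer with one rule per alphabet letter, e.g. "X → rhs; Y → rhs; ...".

A->CB, B->D, C->A, D->AA

  step 2 ⇒ step 3: CBCBCBAD ⇒ A·D·A·D·A·D·CB·AA
    A ↦ CB
    B ↦ D
    C ↦ A
    D ↦ AA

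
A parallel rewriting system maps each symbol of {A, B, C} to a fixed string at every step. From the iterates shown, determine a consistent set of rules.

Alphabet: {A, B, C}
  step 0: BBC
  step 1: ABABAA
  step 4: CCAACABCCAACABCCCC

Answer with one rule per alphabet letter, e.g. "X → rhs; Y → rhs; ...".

  step 0 ⇒ step 1: BBC ⇒ AB·AB·AA
    B ↦ AB
    C ↦ AA
    A ↦ C  (constrained at step 1)

A->C, B->AB, C->AA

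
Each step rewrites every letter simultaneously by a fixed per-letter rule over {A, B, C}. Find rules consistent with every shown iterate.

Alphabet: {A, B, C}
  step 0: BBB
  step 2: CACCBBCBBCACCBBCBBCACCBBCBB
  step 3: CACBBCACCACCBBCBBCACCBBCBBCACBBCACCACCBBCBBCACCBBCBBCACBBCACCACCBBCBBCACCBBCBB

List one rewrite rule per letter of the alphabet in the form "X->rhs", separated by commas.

  step 2 ⇒ step 3: CACCBBCBBCACCBBCBBCACCBBCBB ⇒ CAC·BB·CAC·CAC·CBB·CBB·CAC·CBB·CBB·CAC·BB·CAC·CAC·CBB·CBB·CAC·CBB·CBB·CAC·BB·CAC·CAC·CBB·CBB·CAC·CBB·CBB
    A ↦ BB
    B ↦ CBB
    C ↦ CAC

A->BB, B->CBB, C->CAC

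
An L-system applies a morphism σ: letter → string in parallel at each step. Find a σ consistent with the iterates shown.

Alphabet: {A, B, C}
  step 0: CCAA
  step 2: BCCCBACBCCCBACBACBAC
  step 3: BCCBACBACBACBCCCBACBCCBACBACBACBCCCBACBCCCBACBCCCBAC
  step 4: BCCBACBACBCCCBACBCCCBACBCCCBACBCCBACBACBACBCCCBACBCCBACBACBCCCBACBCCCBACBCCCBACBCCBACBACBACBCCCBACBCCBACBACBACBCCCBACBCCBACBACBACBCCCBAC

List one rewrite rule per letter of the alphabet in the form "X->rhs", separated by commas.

A->C, B->BCC, C->BAC

  step 3 ⇒ step 4: BCCBACBACBACBCCCBACBCCBACBACBACBCCCBACBCCCBACBCCCBAC ⇒ BCC·BAC·BAC·BCC·C·BAC·BCC·C·BAC·BCC·C·BAC·BCC·BAC·BAC·BAC·BCC·C·BAC·BCC·BAC·BAC·BCC·C·BAC·BCC·C·BAC·BCC·C·BAC·BCC·BAC·BAC·BAC·BCC·C·BAC·BCC·BAC·BAC·BAC·BCC·C·BAC·BCC·BAC·BAC·BAC·BCC·C·BAC
    A ↦ C
    B ↦ BCC
    C ↦ BAC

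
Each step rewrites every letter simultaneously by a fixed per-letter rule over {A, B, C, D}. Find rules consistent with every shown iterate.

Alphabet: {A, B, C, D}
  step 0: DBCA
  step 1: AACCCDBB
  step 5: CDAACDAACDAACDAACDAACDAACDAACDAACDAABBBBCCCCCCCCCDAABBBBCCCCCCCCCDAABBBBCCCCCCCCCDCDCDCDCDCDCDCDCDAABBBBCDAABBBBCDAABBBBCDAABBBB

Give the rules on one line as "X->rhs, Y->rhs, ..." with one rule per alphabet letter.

  step 0 ⇒ step 1: DBCA ⇒ AA·CC·CD·BB
    A ↦ BB
    B ↦ CC
    C ↦ CD
    D ↦ AA

A->BB, B->CC, C->CD, D->AA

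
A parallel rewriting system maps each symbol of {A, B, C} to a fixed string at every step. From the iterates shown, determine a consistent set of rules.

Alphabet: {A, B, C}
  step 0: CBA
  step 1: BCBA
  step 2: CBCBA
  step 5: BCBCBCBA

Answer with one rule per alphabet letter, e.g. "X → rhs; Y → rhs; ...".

  step 1 ⇒ step 2: BCBA ⇒ C·B·C·BA
    A ↦ BA
    B ↦ C
    C ↦ B

A->BA, B->C, C->B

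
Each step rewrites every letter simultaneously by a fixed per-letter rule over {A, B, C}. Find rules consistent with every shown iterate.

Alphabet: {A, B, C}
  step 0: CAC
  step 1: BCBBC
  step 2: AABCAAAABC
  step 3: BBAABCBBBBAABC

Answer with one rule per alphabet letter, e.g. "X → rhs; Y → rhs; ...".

  step 2 ⇒ step 3: AABCAAAABC ⇒ B·B·AA·BC·B·B·B·B·AA·BC
    A ↦ B
    B ↦ AA
    C ↦ BC

A->B, B->AA, C->BC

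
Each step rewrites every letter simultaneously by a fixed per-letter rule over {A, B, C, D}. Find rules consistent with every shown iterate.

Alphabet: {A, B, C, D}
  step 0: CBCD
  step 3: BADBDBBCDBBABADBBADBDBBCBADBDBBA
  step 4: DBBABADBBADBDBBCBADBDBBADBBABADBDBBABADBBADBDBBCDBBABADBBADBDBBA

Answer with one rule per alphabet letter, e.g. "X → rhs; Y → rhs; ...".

  step 3 ⇒ step 4: BADBDBBCDBBABADBBADBDBBCBADBDBBA ⇒ DB·BA·BA·DB·BA·DB·DB·BC·BA·DB·DB·BA·DB·BA·BA·DB·DB·BA·BA·DB·BA·DB·DB·BC·DB·BA·BA·DB·BA·DB·DB·BA
    A ↦ BA
    B ↦ DB
    C ↦ BC
    D ↦ BA

A->BA, B->DB, C->BC, D->BA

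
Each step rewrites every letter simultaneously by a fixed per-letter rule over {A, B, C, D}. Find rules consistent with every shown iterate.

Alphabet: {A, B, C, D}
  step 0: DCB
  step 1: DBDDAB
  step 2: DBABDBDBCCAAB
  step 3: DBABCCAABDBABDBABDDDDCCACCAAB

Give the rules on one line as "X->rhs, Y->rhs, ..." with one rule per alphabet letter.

A->CCA, B->AB, C->DD, D->DB

  step 2 ⇒ step 3: DBABDBDBCCAAB ⇒ DB·AB·CCA·AB·DB·AB·DB·AB·DD·DD·CCA·CCA·AB
    A ↦ CCA
    B ↦ AB
    C ↦ DD
    D ↦ DB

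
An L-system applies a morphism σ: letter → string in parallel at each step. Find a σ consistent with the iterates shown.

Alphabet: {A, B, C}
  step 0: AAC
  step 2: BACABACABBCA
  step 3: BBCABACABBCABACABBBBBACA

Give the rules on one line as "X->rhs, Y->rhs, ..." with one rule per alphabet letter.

A->CA, B->BB, C->BA

  step 2 ⇒ step 3: BACABACABBCA ⇒ BB·CA·BA·CA·BB·CA·BA·CA·BB·BB·BA·CA
    A ↦ CA
    B ↦ BB
    C ↦ BA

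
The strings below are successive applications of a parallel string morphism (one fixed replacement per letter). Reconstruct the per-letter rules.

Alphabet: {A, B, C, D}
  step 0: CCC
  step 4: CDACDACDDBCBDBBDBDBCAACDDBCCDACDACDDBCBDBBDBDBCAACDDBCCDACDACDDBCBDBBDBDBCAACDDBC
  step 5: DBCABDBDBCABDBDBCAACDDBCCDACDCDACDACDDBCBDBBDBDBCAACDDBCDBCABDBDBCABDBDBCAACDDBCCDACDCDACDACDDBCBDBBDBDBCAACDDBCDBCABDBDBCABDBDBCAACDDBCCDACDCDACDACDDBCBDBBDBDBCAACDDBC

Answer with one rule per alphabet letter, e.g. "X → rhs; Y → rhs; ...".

  step 4 ⇒ step 5: CDACDACDDBCBDBBDBDBCAACDDBCCDACDACDDBCBDBBDBDBCAACDDBCCDACDACDDBCBDBBDBDBCAACDDBC ⇒ DBC·A·BDB·DBC·A·BDB·DBC·A·A·CD·DBC·CD·A·CD·CD·A·CD·A·CD·DBC·BDB·BDB·DBC·A·A·CD·DBC·DBC·A·BDB·DBC·A·BDB·DBC·A·A·CD·DBC·CD·A·CD·CD·A·CD·A·CD·DBC·BDB·BDB·DBC·A·A·CD·DBC·DBC·A·BDB·DBC·A·BDB·DBC·A·A·CD·DBC·CD·A·CD·CD·A·CD·A·CD·DBC·BDB·BDB·DBC·A·A·CD·DBC
    A ↦ BDB
    B ↦ CD
    C ↦ DBC
    D ↦ A

A->BDB, B->CD, C->DBC, D->A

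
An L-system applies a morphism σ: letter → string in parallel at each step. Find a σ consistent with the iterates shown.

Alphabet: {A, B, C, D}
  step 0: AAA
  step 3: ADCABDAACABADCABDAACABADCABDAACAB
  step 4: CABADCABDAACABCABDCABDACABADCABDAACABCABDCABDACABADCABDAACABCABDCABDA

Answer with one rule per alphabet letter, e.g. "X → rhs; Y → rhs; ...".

  step 3 ⇒ step 4: ADCABDAACABADCABDAACABADCABDAACAB ⇒ CAB·A·D·CAB·DA·A·CAB·CAB·D·CAB·DA·CAB·A·D·CAB·DA·A·CAB·CAB·D·CAB·DA·CAB·A·D·CAB·DA·A·CAB·CAB·D·CAB·DA
    A ↦ CAB
    B ↦ DA
    C ↦ D
    D ↦ A

A->CAB, B->DA, C->D, D->A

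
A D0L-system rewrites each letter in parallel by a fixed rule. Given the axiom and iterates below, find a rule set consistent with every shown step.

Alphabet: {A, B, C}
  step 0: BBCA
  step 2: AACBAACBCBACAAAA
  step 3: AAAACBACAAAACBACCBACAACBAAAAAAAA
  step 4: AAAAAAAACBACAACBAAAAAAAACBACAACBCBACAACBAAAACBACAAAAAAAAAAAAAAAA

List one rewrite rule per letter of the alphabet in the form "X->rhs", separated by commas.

A->AA, B->AC, C->CB

  step 3 ⇒ step 4: AAAACBACAAAACBACCBACAACBAAAAAAAA ⇒ AA·AA·AA·AA·CB·AC·AA·CB·AA·AA·AA·AA·CB·AC·AA·CB·CB·AC·AA·CB·AA·AA·CB·AC·AA·AA·AA·AA·AA·AA·AA·AA
    A ↦ AA
    B ↦ AC
    C ↦ CB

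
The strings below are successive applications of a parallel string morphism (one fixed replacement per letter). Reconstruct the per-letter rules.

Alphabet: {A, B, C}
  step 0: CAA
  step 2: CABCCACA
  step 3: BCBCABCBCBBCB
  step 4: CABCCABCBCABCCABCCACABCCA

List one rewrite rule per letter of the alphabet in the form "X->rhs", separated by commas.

A->B, B->CA, C->BC

  step 3 ⇒ step 4: BCBCABCBCBBCB ⇒ CA·BC·CA·BC·B·CA·BC·CA·BC·CA·CA·BC·CA
    A ↦ B
    B ↦ CA
    C ↦ BC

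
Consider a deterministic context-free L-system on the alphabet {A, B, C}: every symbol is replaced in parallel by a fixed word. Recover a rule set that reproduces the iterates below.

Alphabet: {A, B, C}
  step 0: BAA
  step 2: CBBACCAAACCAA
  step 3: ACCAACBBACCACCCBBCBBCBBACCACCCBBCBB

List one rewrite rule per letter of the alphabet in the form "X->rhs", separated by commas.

A->CBB, B->A, C->ACC

  step 2 ⇒ step 3: CBBACCAAACCAA ⇒ ACC·A·A·CBB·ACC·ACC·CBB·CBB·CBB·ACC·ACC·CBB·CBB
    A ↦ CBB
    B ↦ A
    C ↦ ACC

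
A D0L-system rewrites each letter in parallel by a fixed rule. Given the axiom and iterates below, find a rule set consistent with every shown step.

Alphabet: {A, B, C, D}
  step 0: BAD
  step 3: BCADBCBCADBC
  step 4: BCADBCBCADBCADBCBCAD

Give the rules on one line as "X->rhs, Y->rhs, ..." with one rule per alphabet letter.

  step 3 ⇒ step 4: BCADBCBCADBC ⇒ BC·AD·B·C·BC·AD·BC·AD·B·C·BC·AD
    A ↦ B
    B ↦ BC
    C ↦ AD
    D ↦ C

A->B, B->BC, C->AD, D->C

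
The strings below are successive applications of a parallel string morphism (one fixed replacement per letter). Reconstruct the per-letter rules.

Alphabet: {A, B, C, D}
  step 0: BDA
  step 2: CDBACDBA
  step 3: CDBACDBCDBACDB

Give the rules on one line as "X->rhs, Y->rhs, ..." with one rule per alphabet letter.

  step 2 ⇒ step 3: CDBACDBA ⇒ CD·B·A·CDB·CD·B·A·CDB
    A ↦ CDB
    B ↦ A
    C ↦ CD
    D ↦ B

A->CDB, B->A, C->CD, D->B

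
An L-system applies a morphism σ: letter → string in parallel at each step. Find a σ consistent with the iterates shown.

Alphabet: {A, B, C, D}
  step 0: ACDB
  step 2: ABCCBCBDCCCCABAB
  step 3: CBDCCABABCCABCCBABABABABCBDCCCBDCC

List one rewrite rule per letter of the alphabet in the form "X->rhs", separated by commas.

  step 2 ⇒ step 3: ABCCBCBDCCCCABAB ⇒ CBD·CC·AB·AB·CC·AB·CC·B·AB·AB·AB·AB·CBD·CC·CBD·CC
    A ↦ CBD
    B ↦ CC
    C ↦ AB
    D ↦ B

A->CBD, B->CC, C->AB, D->B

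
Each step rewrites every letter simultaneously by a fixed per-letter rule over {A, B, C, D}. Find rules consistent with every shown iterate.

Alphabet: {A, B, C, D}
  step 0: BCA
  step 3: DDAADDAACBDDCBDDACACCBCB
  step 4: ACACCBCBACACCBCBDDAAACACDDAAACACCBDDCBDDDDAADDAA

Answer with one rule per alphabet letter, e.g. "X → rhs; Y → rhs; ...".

A->CB, B->AA, C->DD, D->AC

  step 3 ⇒ step 4: DDAADDAACBDDCBDDACACCBCB ⇒ AC·AC·CB·CB·AC·AC·CB·CB·DD·AA·AC·AC·DD·AA·AC·AC·CB·DD·CB·DD·DD·AA·DD·AA
    A ↦ CB
    B ↦ AA
    C ↦ DD
    D ↦ AC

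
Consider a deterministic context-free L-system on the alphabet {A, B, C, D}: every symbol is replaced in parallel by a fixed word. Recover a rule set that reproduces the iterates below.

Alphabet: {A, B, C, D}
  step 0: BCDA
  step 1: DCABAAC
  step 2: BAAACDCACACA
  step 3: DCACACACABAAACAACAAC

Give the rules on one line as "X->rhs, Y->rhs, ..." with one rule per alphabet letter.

A->AC, B->DC, C->A, D->BA

  step 2 ⇒ step 3: BAAACDCACACA ⇒ DC·AC·AC·AC·A·BA·A·AC·A·AC·A·AC
    A ↦ AC
    B ↦ DC
    C ↦ A
    D ↦ BA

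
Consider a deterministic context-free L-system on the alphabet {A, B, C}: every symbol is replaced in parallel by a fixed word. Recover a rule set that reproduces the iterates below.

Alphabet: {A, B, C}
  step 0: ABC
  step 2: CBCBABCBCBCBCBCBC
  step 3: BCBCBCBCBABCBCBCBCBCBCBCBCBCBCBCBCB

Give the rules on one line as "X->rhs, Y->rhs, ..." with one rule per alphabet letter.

  step 2 ⇒ step 3: CBCBABCBCBCBCBCBC ⇒ B·CBC·B·CBC·BAB·CBC·B·CBC·B·CBC·B·CBC·B·CBC·B·CBC·B
    A ↦ BAB
    B ↦ CBC
    C ↦ B

A->BAB, B->CBC, C->B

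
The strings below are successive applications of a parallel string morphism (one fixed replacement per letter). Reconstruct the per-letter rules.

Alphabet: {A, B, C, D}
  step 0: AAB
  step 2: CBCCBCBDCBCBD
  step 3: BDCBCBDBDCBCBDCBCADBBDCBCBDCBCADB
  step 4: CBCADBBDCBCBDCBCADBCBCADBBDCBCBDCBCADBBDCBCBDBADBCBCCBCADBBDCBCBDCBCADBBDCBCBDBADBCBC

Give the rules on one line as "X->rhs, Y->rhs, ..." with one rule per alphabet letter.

  step 3 ⇒ step 4: BDCBCBDBDCBCBDCBCADBBDCBCBDCBCADB ⇒ CBC·ADB·BD·CBC·BD·CBC·ADB·CBC·ADB·BD·CBC·BD·CBC·ADB·BD·CBC·BD·B·ADB·CBC·CBC·ADB·BD·CBC·BD·CBC·ADB·BD·CBC·BD·B·ADB·CBC
    A ↦ B
    B ↦ CBC
    C ↦ BD
    D ↦ ADB

A->B, B->CBC, C->BD, D->ADB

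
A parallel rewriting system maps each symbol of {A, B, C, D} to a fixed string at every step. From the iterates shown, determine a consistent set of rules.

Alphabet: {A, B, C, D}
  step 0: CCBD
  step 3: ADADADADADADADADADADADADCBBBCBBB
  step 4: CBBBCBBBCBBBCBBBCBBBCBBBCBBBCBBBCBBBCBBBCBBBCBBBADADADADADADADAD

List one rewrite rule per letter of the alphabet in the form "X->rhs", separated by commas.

A->CB, B->AD, C->AD, D->BB

  step 3 ⇒ step 4: ADADADADADADADADADADADADCBBBCBBB ⇒ CB·BB·CB·BB·CB·BB·CB·BB·CB·BB·CB·BB·CB·BB·CB·BB·CB·BB·CB·BB·CB·BB·CB·BB·AD·AD·AD·AD·AD·AD·AD·AD
    A ↦ CB
    B ↦ AD
    C ↦ AD
    D ↦ BB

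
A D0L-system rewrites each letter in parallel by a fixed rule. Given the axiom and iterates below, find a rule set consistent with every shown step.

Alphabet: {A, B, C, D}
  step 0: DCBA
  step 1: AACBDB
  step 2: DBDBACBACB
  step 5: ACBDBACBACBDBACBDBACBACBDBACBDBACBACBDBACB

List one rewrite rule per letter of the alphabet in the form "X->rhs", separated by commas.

A->DB, B->CB, C->A, D->A

  step 1 ⇒ step 2: AACBDB ⇒ DB·DB·A·CB·A·CB
    A ↦ DB
    B ↦ CB
    C ↦ A
    D ↦ A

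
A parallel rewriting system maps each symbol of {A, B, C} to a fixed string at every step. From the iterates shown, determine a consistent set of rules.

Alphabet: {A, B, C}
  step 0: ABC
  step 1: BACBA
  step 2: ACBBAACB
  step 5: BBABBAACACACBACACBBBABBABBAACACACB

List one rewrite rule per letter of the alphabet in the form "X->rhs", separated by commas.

A->B, B->AC, C->BA

  step 1 ⇒ step 2: BACBA ⇒ AC·B·BA·AC·B
    A ↦ B
    B ↦ AC
    C ↦ BA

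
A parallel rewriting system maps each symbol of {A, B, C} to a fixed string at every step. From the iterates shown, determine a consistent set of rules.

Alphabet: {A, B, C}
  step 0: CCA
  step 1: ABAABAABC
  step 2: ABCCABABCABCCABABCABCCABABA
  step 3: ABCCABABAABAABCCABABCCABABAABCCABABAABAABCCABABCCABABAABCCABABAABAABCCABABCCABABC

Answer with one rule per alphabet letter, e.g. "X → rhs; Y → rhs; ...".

A->ABC, B->CAB, C->ABA

  step 2 ⇒ step 3: ABCCABABCABCCABABCABCCABABA ⇒ ABC·CAB·ABA·ABA·ABC·CAB·ABC·CAB·ABA·ABC·CAB·ABA·ABA·ABC·CAB·ABC·CAB·ABA·ABC·CAB·ABA·ABA·ABC·CAB·ABC·CAB·ABC
    A ↦ ABC
    B ↦ CAB
    C ↦ ABA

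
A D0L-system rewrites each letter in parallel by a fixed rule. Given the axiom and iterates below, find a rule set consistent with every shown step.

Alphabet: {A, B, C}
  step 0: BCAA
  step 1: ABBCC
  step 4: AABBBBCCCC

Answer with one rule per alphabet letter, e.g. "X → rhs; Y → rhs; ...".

  step 0 ⇒ step 1: BCAA ⇒ A·BB·C·C
    A ↦ C
    B ↦ A
    C ↦ BB

A->C, B->A, C->BB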